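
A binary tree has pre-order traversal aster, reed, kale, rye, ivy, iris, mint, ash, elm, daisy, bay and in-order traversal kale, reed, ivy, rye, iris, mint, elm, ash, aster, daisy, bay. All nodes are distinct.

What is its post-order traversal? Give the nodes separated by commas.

kale, ivy, elm, ash, mint, iris, rye, reed, bay, daisy, aster

The first element of pre-order is the root; it splits in-order into left and right subtrees.
Root aster: left subtree has 8 nodes {kale, reed, ivy, rye, iris, mint, elm, ash}, right has 2 {daisy, bay}.
  Root reed: left subtree has 1 node {kale}, right has 6 {ivy, rye, iris, mint, elm, ash}.
    Root rye: left subtree has 1 node {ivy}, right has 4 {iris, mint, elm, ash}.
      Root iris: left subtree has 0 nodes { }, right has 3 {mint, elm, ash}.
        Root mint: left subtree has 0 nodes { }, right has 2 {elm, ash}.
          Root ash: left subtree has 1 node {elm}, right has 0 { }.
  Root daisy: left subtree has 0 nodes { }, right has 1 {bay}.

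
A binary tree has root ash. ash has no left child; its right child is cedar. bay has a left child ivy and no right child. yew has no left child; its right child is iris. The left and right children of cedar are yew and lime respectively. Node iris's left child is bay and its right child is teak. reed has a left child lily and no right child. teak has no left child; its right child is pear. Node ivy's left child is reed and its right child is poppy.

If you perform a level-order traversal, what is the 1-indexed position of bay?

Level-order visits nodes level by level from the root, left to right within each level.
Level 0: ash
Level 1: cedar
Level 2: yew, lime
Level 3: iris
Level 4: bay, teak
Level 5: ivy, pear
Level 6: reed, poppy
Level 7: lily
Full level-order sequence: ash, cedar, yew, lime, iris, bay, teak, ivy, pear, reed, poppy, lily.

6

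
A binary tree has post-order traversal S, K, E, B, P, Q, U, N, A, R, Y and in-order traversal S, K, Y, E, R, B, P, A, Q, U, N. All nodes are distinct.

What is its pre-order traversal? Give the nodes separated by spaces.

The last element of post-order is the root; it splits in-order into left and right subtrees.
Root Y: left subtree has 2 nodes {S, K}, right has 8 {E, R, B, P, A, Q, U, N}.
  Root K: left subtree has 1 node {S}, right has 0 { }.
  Root R: left subtree has 1 node {E}, right has 6 {B, P, A, Q, U, N}.
    Root A: left subtree has 2 nodes {B, P}, right has 3 {Q, U, N}.
      Root P: left subtree has 1 node {B}, right has 0 { }.
      Root N: left subtree has 2 nodes {Q, U}, right has 0 { }.
        Root U: left subtree has 1 node {Q}, right has 0 { }.

Y K S R E A P B N U Q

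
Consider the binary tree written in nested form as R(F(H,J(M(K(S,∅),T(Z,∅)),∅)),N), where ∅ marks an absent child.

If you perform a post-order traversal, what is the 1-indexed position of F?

Post-order visits the left subtree, then the right subtree, then the node.
At R: go left to F.
  At F: go left to H.
    H is a leaf — visit H.
  At F: go right to J.
    At J: go left to M.
      At M: go left to K.
        At K: go left to S.
          S is a leaf — visit S.
        At K: no right child.
        Visit K.
      At M: go right to T.
        At T: go left to Z.
          Z is a leaf — visit Z.
        At T: no right child.
        Visit T.
      Visit M.
    At J: no right child.
    Visit J.
  Visit F.
At R: go right to N.
  N is a leaf — visit N.
Visit R.
Full post-order sequence: H, S, K, Z, T, M, J, F, N, R.

8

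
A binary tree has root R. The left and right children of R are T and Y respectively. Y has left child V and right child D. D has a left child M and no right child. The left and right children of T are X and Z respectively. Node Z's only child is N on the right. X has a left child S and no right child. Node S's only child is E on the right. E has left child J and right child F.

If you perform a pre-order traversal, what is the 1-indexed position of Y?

Pre-order visits the node, then its left subtree, then its right subtree.
Visit R.
At R: go left to T.
  Visit T.
  At T: go left to X.
    Visit X.
    At X: go left to S.
      Visit S.
      At S: no left child.
      At S: go right to E.
        Visit E.
        At E: go left to J.
          J is a leaf — visit J.
        At E: go right to F.
          F is a leaf — visit F.
    At X: no right child.
  At T: go right to Z.
    Visit Z.
    At Z: no left child.
    At Z: go right to N.
      N is a leaf — visit N.
At R: go right to Y.
  Visit Y.
  At Y: go left to V.
    V is a leaf — visit V.
  At Y: go right to D.
    Visit D.
    At D: go left to M.
      M is a leaf — visit M.
    At D: no right child.
Full pre-order sequence: R, T, X, S, E, J, F, Z, N, Y, V, D, M.

10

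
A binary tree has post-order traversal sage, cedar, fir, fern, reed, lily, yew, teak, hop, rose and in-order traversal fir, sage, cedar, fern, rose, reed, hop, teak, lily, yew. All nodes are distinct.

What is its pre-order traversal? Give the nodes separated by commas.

The last element of post-order is the root; it splits in-order into left and right subtrees.
Root rose: left subtree has 4 nodes {fir, sage, cedar, fern}, right has 5 {reed, hop, teak, lily, yew}.
  Root fern: left subtree has 3 nodes {fir, sage, cedar}, right has 0 { }.
    Root fir: left subtree has 0 nodes { }, right has 2 {sage, cedar}.
      Root cedar: left subtree has 1 node {sage}, right has 0 { }.
  Root hop: left subtree has 1 node {reed}, right has 3 {teak, lily, yew}.
    Root teak: left subtree has 0 nodes { }, right has 2 {lily, yew}.
      Root yew: left subtree has 1 node {lily}, right has 0 { }.

rose, fern, fir, cedar, sage, hop, reed, teak, yew, lily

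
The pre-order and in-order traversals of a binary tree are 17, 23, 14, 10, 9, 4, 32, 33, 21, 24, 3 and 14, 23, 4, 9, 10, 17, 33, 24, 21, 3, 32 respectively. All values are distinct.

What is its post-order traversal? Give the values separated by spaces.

The first element of pre-order is the root; it splits in-order into left and right subtrees.
Root 17: left subtree has 5 nodes {14, 23, 4, 9, 10}, right has 5 {33, 24, 21, 3, 32}.
  Root 23: left subtree has 1 node {14}, right has 3 {4, 9, 10}.
    Root 10: left subtree has 2 nodes {4, 9}, right has 0 { }.
      Root 9: left subtree has 1 node {4}, right has 0 { }.
  Root 32: left subtree has 4 nodes {33, 24, 21, 3}, right has 0 { }.
    Root 33: left subtree has 0 nodes { }, right has 3 {24, 21, 3}.
      Root 21: left subtree has 1 node {24}, right has 1 {3}.

14 4 9 10 23 24 3 21 33 32 17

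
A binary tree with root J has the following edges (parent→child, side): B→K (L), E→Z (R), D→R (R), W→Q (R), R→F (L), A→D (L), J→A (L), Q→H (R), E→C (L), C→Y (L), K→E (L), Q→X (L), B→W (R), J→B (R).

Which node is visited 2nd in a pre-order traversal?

Pre-order visits the node, then its left subtree, then its right subtree.
Visit J.
At J: go left to A.
  Visit A.
  At A: go left to D.
    Visit D.
    At D: no left child.
    At D: go right to R.
      Visit R.
      At R: go left to F.
        F is a leaf — visit F.
      At R: no right child.
  At A: no right child.
At J: go right to B.
  Visit B.
  At B: go left to K.
    Visit K.
    At K: go left to E.
      Visit E.
      At E: go left to C.
        Visit C.
        At C: go left to Y.
          Y is a leaf — visit Y.
        At C: no right child.
      At E: go right to Z.
        Z is a leaf — visit Z.
    At K: no right child.
  At B: go right to W.
    Visit W.
    At W: no left child.
    At W: go right to Q.
      Visit Q.
      At Q: go left to X.
        X is a leaf — visit X.
      At Q: go right to H.
        H is a leaf — visit H.
Full pre-order sequence: J, A, D, R, F, B, K, E, C, Y, Z, W, Q, X, H.

A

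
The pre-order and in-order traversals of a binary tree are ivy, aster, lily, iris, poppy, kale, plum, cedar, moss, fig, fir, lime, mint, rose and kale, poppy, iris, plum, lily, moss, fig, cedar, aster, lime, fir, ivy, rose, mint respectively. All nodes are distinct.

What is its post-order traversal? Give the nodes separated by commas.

The first element of pre-order is the root; it splits in-order into left and right subtrees.
Root ivy: left subtree has 11 nodes {kale, poppy, iris, plum, lily, moss, fig, cedar, aster, lime, fir}, right has 2 {rose, mint}.
  Root aster: left subtree has 8 nodes {kale, poppy, iris, plum, lily, moss, fig, cedar}, right has 2 {lime, fir}.
    Root lily: left subtree has 4 nodes {kale, poppy, iris, plum}, right has 3 {moss, fig, cedar}.
      Root iris: left subtree has 2 nodes {kale, poppy}, right has 1 {plum}.
        Root poppy: left subtree has 1 node {kale}, right has 0 { }.
      Root cedar: left subtree has 2 nodes {moss, fig}, right has 0 { }.
        Root moss: left subtree has 0 nodes { }, right has 1 {fig}.
    Root fir: left subtree has 1 node {lime}, right has 0 { }.
  Root mint: left subtree has 1 node {rose}, right has 0 { }.

kale, poppy, plum, iris, fig, moss, cedar, lily, lime, fir, aster, rose, mint, ivy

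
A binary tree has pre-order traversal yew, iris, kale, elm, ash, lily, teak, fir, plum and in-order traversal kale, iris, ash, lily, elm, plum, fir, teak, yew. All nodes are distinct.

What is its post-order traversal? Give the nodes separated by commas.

kale, lily, ash, plum, fir, teak, elm, iris, yew

The first element of pre-order is the root; it splits in-order into left and right subtrees.
Root yew: left subtree has 8 nodes {kale, iris, ash, lily, elm, plum, fir, teak}, right has 0 { }.
  Root iris: left subtree has 1 node {kale}, right has 6 {ash, lily, elm, plum, fir, teak}.
    Root elm: left subtree has 2 nodes {ash, lily}, right has 3 {plum, fir, teak}.
      Root ash: left subtree has 0 nodes { }, right has 1 {lily}.
      Root teak: left subtree has 2 nodes {plum, fir}, right has 0 { }.
        Root fir: left subtree has 1 node {plum}, right has 0 { }.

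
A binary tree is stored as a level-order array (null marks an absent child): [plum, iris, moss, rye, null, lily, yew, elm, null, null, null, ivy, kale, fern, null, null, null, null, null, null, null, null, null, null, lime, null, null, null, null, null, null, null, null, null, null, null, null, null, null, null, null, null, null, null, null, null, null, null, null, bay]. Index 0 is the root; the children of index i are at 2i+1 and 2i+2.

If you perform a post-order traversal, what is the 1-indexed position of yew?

10

Post-order visits the left subtree, then the right subtree, then the node.
At plum: go left to iris.
  At iris: go left to rye.
    At rye: go left to elm.
      elm is a leaf — visit elm.
    At rye: no right child.
    Visit rye.
  At iris: no right child.
  Visit iris.
At plum: go right to moss.
  At moss: go left to lily.
    At lily: go left to ivy.
      At ivy: no left child.
      At ivy: go right to lime.
        At lime: go left to bay.
          bay is a leaf — visit bay.
        At lime: no right child.
        Visit lime.
      Visit ivy.
    At lily: go right to kale.
      kale is a leaf — visit kale.
    Visit lily.
  At moss: go right to yew.
    At yew: go left to fern.
      fern is a leaf — visit fern.
    At yew: no right child.
    Visit yew.
  Visit moss.
Visit plum.
Full post-order sequence: elm, rye, iris, bay, lime, ivy, kale, lily, fern, yew, moss, plum.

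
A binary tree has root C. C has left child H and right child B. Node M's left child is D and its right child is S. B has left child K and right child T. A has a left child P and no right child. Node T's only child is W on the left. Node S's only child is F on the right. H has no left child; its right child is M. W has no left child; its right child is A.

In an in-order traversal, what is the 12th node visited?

T

In-order visits the left subtree, then the node, then the right subtree.
At C: go left to H.
  At H: no left child.
  Visit H.
  At H: go right to M.
    At M: go left to D.
      D is a leaf — visit D.
    Visit M.
    At M: go right to S.
      At S: no left child.
      Visit S.
      At S: go right to F.
        F is a leaf — visit F.
Visit C.
At C: go right to B.
  At B: go left to K.
    K is a leaf — visit K.
  Visit B.
  At B: go right to T.
    At T: go left to W.
      At W: no left child.
      Visit W.
      At W: go right to A.
        At A: go left to P.
          P is a leaf — visit P.
        Visit A.
        At A: no right child.
    Visit T.
    At T: no right child.
Full in-order sequence: H, D, M, S, F, C, K, B, W, P, A, T.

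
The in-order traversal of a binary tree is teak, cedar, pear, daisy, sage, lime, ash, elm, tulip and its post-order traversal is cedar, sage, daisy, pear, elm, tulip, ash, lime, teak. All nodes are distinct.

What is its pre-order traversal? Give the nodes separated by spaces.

The last element of post-order is the root; it splits in-order into left and right subtrees.
Root teak: left subtree has 0 nodes { }, right has 8 {cedar, pear, daisy, sage, lime, ash, elm, tulip}.
  Root lime: left subtree has 4 nodes {cedar, pear, daisy, sage}, right has 3 {ash, elm, tulip}.
    Root pear: left subtree has 1 node {cedar}, right has 2 {daisy, sage}.
      Root daisy: left subtree has 0 nodes { }, right has 1 {sage}.
    Root ash: left subtree has 0 nodes { }, right has 2 {elm, tulip}.
      Root tulip: left subtree has 1 node {elm}, right has 0 { }.

teak lime pear cedar daisy sage ash tulip elm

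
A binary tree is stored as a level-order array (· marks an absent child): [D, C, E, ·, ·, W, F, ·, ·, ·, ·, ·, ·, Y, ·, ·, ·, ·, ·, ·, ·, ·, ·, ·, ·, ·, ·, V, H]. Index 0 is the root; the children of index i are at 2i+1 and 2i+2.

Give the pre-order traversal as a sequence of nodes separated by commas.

D, C, E, W, F, Y, V, H

Pre-order visits the node, then its left subtree, then its right subtree.
Visit D.
At D: go left to C.
  C is a leaf — visit C.
At D: go right to E.
  Visit E.
  At E: go left to W.
    W is a leaf — visit W.
  At E: go right to F.
    Visit F.
    At F: go left to Y.
      Visit Y.
      At Y: go left to V.
        V is a leaf — visit V.
      At Y: go right to H.
        H is a leaf — visit H.
    At F: no right child.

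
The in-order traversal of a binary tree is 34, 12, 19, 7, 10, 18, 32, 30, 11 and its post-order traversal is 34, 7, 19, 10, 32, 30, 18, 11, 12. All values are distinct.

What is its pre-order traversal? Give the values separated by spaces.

12 34 11 18 10 19 7 30 32

The last element of post-order is the root; it splits in-order into left and right subtrees.
Root 12: left subtree has 1 node {34}, right has 7 {19, 7, 10, 18, 32, 30, 11}.
  Root 11: left subtree has 6 nodes {19, 7, 10, 18, 32, 30}, right has 0 { }.
    Root 18: left subtree has 3 nodes {19, 7, 10}, right has 2 {32, 30}.
      Root 10: left subtree has 2 nodes {19, 7}, right has 0 { }.
        Root 19: left subtree has 0 nodes { }, right has 1 {7}.
      Root 30: left subtree has 1 node {32}, right has 0 { }.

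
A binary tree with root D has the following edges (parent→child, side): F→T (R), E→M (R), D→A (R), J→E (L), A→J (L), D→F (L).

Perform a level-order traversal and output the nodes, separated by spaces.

Level-order visits nodes level by level from the root, left to right within each level.
Level 0: D
Level 1: F, A
Level 2: T, J
Level 3: E
Level 4: M

D F A T J E M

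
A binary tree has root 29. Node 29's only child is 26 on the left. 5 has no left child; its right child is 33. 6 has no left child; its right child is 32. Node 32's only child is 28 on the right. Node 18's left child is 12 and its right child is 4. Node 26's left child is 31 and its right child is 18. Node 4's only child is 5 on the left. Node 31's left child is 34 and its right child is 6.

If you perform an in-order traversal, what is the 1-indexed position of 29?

12

In-order visits the left subtree, then the node, then the right subtree.
At 29: go left to 26.
  At 26: go left to 31.
    At 31: go left to 34.
      34 is a leaf — visit 34.
    Visit 31.
    At 31: go right to 6.
      At 6: no left child.
      Visit 6.
      At 6: go right to 32.
        At 32: no left child.
        Visit 32.
        At 32: go right to 28.
          28 is a leaf — visit 28.
  Visit 26.
  At 26: go right to 18.
    At 18: go left to 12.
      12 is a leaf — visit 12.
    Visit 18.
    At 18: go right to 4.
      At 4: go left to 5.
        At 5: no left child.
        Visit 5.
        At 5: go right to 33.
          33 is a leaf — visit 33.
      Visit 4.
      At 4: no right child.
Visit 29.
At 29: no right child.
Full in-order sequence: 34, 31, 6, 32, 28, 26, 12, 18, 5, 33, 4, 29.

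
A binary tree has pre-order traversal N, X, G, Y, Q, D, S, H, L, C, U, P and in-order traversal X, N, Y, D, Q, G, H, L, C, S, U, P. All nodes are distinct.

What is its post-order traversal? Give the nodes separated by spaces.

The first element of pre-order is the root; it splits in-order into left and right subtrees.
Root N: left subtree has 1 node {X}, right has 10 {Y, D, Q, G, H, L, C, S, U, P}.
  Root G: left subtree has 3 nodes {Y, D, Q}, right has 6 {H, L, C, S, U, P}.
    Root Y: left subtree has 0 nodes { }, right has 2 {D, Q}.
      Root Q: left subtree has 1 node {D}, right has 0 { }.
    Root S: left subtree has 3 nodes {H, L, C}, right has 2 {U, P}.
      Root H: left subtree has 0 nodes { }, right has 2 {L, C}.
        Root L: left subtree has 0 nodes { }, right has 1 {C}.
      Root U: left subtree has 0 nodes { }, right has 1 {P}.

X D Q Y C L H P U S G N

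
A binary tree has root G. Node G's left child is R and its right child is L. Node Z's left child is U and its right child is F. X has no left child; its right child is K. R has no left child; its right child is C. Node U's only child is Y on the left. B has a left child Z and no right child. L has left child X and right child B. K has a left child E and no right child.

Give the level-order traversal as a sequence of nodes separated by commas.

G, R, L, C, X, B, K, Z, E, U, F, Y

Level-order visits nodes level by level from the root, left to right within each level.
Level 0: G
Level 1: R, L
Level 2: C, X, B
Level 3: K, Z
Level 4: E, U, F
Level 5: Y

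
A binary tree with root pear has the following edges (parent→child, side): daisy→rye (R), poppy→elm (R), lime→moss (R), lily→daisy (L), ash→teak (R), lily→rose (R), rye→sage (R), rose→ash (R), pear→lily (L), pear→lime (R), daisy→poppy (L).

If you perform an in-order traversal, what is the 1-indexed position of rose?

In-order visits the left subtree, then the node, then the right subtree.
At pear: go left to lily.
  At lily: go left to daisy.
    At daisy: go left to poppy.
      At poppy: no left child.
      Visit poppy.
      At poppy: go right to elm.
        elm is a leaf — visit elm.
    Visit daisy.
    At daisy: go right to rye.
      At rye: no left child.
      Visit rye.
      At rye: go right to sage.
        sage is a leaf — visit sage.
  Visit lily.
  At lily: go right to rose.
    At rose: no left child.
    Visit rose.
    At rose: go right to ash.
      At ash: no left child.
      Visit ash.
      At ash: go right to teak.
        teak is a leaf — visit teak.
Visit pear.
At pear: go right to lime.
  At lime: no left child.
  Visit lime.
  At lime: go right to moss.
    moss is a leaf — visit moss.
Full in-order sequence: poppy, elm, daisy, rye, sage, lily, rose, ash, teak, pear, lime, moss.

7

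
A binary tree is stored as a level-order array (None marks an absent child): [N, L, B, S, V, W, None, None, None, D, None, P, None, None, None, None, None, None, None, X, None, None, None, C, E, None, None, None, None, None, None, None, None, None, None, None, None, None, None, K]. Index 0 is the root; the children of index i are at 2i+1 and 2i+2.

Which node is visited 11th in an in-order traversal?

W

In-order visits the left subtree, then the node, then the right subtree.
At N: go left to L.
  At L: go left to S.
    S is a leaf — visit S.
  Visit L.
  At L: go right to V.
    At V: go left to D.
      At D: go left to X.
        At X: go left to K.
          K is a leaf — visit K.
        Visit X.
        At X: no right child.
      Visit D.
      At D: no right child.
    Visit V.
    At V: no right child.
Visit N.
At N: go right to B.
  At B: go left to W.
    At W: go left to P.
      At P: go left to C.
        C is a leaf — visit C.
      Visit P.
      At P: go right to E.
        E is a leaf — visit E.
    Visit W.
    At W: no right child.
  Visit B.
  At B: no right child.
Full in-order sequence: S, L, K, X, D, V, N, C, P, E, W, B.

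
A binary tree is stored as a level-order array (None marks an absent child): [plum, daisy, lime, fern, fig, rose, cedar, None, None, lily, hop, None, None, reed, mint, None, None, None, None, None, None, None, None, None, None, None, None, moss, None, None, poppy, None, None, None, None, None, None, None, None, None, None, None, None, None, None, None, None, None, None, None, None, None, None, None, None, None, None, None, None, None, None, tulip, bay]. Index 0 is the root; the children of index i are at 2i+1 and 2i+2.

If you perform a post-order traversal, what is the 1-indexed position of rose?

6

Post-order visits the left subtree, then the right subtree, then the node.
At plum: go left to daisy.
  At daisy: go left to fern.
    fern is a leaf — visit fern.
  At daisy: go right to fig.
    At fig: go left to lily.
      lily is a leaf — visit lily.
    At fig: go right to hop.
      hop is a leaf — visit hop.
    Visit fig.
  Visit daisy.
At plum: go right to lime.
  At lime: go left to rose.
    rose is a leaf — visit rose.
  At lime: go right to cedar.
    At cedar: go left to reed.
      At reed: go left to moss.
        moss is a leaf — visit moss.
      At reed: no right child.
      Visit reed.
    At cedar: go right to mint.
      At mint: no left child.
      At mint: go right to poppy.
        At poppy: go left to tulip.
          tulip is a leaf — visit tulip.
        At poppy: go right to bay.
          bay is a leaf — visit bay.
        Visit poppy.
      Visit mint.
    Visit cedar.
  Visit lime.
Visit plum.
Full post-order sequence: fern, lily, hop, fig, daisy, rose, moss, reed, tulip, bay, poppy, mint, cedar, lime, plum.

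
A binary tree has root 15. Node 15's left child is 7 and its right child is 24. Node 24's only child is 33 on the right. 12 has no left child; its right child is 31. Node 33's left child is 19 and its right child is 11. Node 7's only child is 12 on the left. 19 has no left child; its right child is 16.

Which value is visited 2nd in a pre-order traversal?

Pre-order visits the node, then its left subtree, then its right subtree.
Visit 15.
At 15: go left to 7.
  Visit 7.
  At 7: go left to 12.
    Visit 12.
    At 12: no left child.
    At 12: go right to 31.
      31 is a leaf — visit 31.
  At 7: no right child.
At 15: go right to 24.
  Visit 24.
  At 24: no left child.
  At 24: go right to 33.
    Visit 33.
    At 33: go left to 19.
      Visit 19.
      At 19: no left child.
      At 19: go right to 16.
        16 is a leaf — visit 16.
    At 33: go right to 11.
      11 is a leaf — visit 11.
Full pre-order sequence: 15, 7, 12, 31, 24, 33, 19, 16, 11.

7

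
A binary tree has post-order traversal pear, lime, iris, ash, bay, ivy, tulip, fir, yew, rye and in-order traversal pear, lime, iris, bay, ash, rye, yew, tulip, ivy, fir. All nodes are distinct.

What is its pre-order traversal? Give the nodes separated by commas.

The last element of post-order is the root; it splits in-order into left and right subtrees.
Root rye: left subtree has 5 nodes {pear, lime, iris, bay, ash}, right has 4 {yew, tulip, ivy, fir}.
  Root bay: left subtree has 3 nodes {pear, lime, iris}, right has 1 {ash}.
    Root iris: left subtree has 2 nodes {pear, lime}, right has 0 { }.
      Root lime: left subtree has 1 node {pear}, right has 0 { }.
  Root yew: left subtree has 0 nodes { }, right has 3 {tulip, ivy, fir}.
    Root fir: left subtree has 2 nodes {tulip, ivy}, right has 0 { }.
      Root tulip: left subtree has 0 nodes { }, right has 1 {ivy}.

rye, bay, iris, lime, pear, ash, yew, fir, tulip, ivy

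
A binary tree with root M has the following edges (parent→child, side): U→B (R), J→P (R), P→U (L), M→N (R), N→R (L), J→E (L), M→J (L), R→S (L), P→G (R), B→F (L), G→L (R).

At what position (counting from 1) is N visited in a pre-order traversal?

10

Pre-order visits the node, then its left subtree, then its right subtree.
Visit M.
At M: go left to J.
  Visit J.
  At J: go left to E.
    E is a leaf — visit E.
  At J: go right to P.
    Visit P.
    At P: go left to U.
      Visit U.
      At U: no left child.
      At U: go right to B.
        Visit B.
        At B: go left to F.
          F is a leaf — visit F.
        At B: no right child.
    At P: go right to G.
      Visit G.
      At G: no left child.
      At G: go right to L.
        L is a leaf — visit L.
At M: go right to N.
  Visit N.
  At N: go left to R.
    Visit R.
    At R: go left to S.
      S is a leaf — visit S.
    At R: no right child.
  At N: no right child.
Full pre-order sequence: M, J, E, P, U, B, F, G, L, N, R, S.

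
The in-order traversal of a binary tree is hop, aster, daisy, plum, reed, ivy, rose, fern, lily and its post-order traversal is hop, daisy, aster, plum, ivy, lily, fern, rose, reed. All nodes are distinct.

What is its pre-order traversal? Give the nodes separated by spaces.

The last element of post-order is the root; it splits in-order into left and right subtrees.
Root reed: left subtree has 4 nodes {hop, aster, daisy, plum}, right has 4 {ivy, rose, fern, lily}.
  Root plum: left subtree has 3 nodes {hop, aster, daisy}, right has 0 { }.
    Root aster: left subtree has 1 node {hop}, right has 1 {daisy}.
  Root rose: left subtree has 1 node {ivy}, right has 2 {fern, lily}.
    Root fern: left subtree has 0 nodes { }, right has 1 {lily}.

reed plum aster hop daisy rose ivy fern lily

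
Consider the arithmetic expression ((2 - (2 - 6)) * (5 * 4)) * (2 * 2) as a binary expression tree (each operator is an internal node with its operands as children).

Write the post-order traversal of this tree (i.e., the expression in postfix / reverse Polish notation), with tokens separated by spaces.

2 2 6 - - 5 4 * * 2 2 * *

Post-order on an expression tree gives postfix notation: for each operator, emit left operand, right operand, then the operator.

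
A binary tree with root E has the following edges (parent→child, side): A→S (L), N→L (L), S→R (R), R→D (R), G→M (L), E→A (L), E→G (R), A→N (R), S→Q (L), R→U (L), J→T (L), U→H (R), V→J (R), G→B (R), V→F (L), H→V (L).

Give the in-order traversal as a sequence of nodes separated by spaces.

In-order visits the left subtree, then the node, then the right subtree.
At E: go left to A.
  At A: go left to S.
    At S: go left to Q.
      Q is a leaf — visit Q.
    Visit S.
    At S: go right to R.
      At R: go left to U.
        At U: no left child.
        Visit U.
        At U: go right to H.
          At H: go left to V.
            At V: go left to F.
              F is a leaf — visit F.
            Visit V.
            At V: go right to J.
              At J: go left to T.
                T is a leaf — visit T.
              Visit J.
              At J: no right child.
          Visit H.
          At H: no right child.
      Visit R.
      At R: go right to D.
        D is a leaf — visit D.
  Visit A.
  At A: go right to N.
    At N: go left to L.
      L is a leaf — visit L.
    Visit N.
    At N: no right child.
Visit E.
At E: go right to G.
  At G: go left to M.
    M is a leaf — visit M.
  Visit G.
  At G: go right to B.
    B is a leaf — visit B.

Q S U F V T J H R D A L N E M G B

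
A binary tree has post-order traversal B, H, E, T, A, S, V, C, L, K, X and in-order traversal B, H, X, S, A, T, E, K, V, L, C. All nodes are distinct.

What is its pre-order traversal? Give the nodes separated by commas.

X, H, B, K, S, A, T, E, L, V, C

The last element of post-order is the root; it splits in-order into left and right subtrees.
Root X: left subtree has 2 nodes {B, H}, right has 8 {S, A, T, E, K, V, L, C}.
  Root H: left subtree has 1 node {B}, right has 0 { }.
  Root K: left subtree has 4 nodes {S, A, T, E}, right has 3 {V, L, C}.
    Root S: left subtree has 0 nodes { }, right has 3 {A, T, E}.
      Root A: left subtree has 0 nodes { }, right has 2 {T, E}.
        Root T: left subtree has 0 nodes { }, right has 1 {E}.
    Root L: left subtree has 1 node {V}, right has 1 {C}.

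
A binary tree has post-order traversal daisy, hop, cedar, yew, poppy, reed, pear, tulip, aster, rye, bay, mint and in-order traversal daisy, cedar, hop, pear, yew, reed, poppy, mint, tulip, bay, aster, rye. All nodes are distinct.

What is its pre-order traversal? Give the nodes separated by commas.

The last element of post-order is the root; it splits in-order into left and right subtrees.
Root mint: left subtree has 7 nodes {daisy, cedar, hop, pear, yew, reed, poppy}, right has 4 {tulip, bay, aster, rye}.
  Root pear: left subtree has 3 nodes {daisy, cedar, hop}, right has 3 {yew, reed, poppy}.
    Root cedar: left subtree has 1 node {daisy}, right has 1 {hop}.
    Root reed: left subtree has 1 node {yew}, right has 1 {poppy}.
  Root bay: left subtree has 1 node {tulip}, right has 2 {aster, rye}.
    Root rye: left subtree has 1 node {aster}, right has 0 { }.

mint, pear, cedar, daisy, hop, reed, yew, poppy, bay, tulip, rye, aster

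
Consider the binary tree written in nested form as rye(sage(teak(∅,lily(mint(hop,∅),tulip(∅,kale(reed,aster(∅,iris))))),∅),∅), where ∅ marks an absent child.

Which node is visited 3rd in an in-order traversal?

In-order visits the left subtree, then the node, then the right subtree.
At rye: go left to sage.
  At sage: go left to teak.
    At teak: no left child.
    Visit teak.
    At teak: go right to lily.
      At lily: go left to mint.
        At mint: go left to hop.
          hop is a leaf — visit hop.
        Visit mint.
        At mint: no right child.
      Visit lily.
      At lily: go right to tulip.
        At tulip: no left child.
        Visit tulip.
        At tulip: go right to kale.
          At kale: go left to reed.
            reed is a leaf — visit reed.
          Visit kale.
          At kale: go right to aster.
            At aster: no left child.
            Visit aster.
            At aster: go right to iris.
              iris is a leaf — visit iris.
  Visit sage.
  At sage: no right child.
Visit rye.
At rye: no right child.
Full in-order sequence: teak, hop, mint, lily, tulip, reed, kale, aster, iris, sage, rye.

mint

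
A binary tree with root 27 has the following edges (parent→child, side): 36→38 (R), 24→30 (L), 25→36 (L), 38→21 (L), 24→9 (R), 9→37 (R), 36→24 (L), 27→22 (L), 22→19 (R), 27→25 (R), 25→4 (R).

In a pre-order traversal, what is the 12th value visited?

4

Pre-order visits the node, then its left subtree, then its right subtree.
Visit 27.
At 27: go left to 22.
  Visit 22.
  At 22: no left child.
  At 22: go right to 19.
    19 is a leaf — visit 19.
At 27: go right to 25.
  Visit 25.
  At 25: go left to 36.
    Visit 36.
    At 36: go left to 24.
      Visit 24.
      At 24: go left to 30.
        30 is a leaf — visit 30.
      At 24: go right to 9.
        Visit 9.
        At 9: no left child.
        At 9: go right to 37.
          37 is a leaf — visit 37.
    At 36: go right to 38.
      Visit 38.
      At 38: go left to 21.
        21 is a leaf — visit 21.
      At 38: no right child.
  At 25: go right to 4.
    4 is a leaf — visit 4.
Full pre-order sequence: 27, 22, 19, 25, 36, 24, 30, 9, 37, 38, 21, 4.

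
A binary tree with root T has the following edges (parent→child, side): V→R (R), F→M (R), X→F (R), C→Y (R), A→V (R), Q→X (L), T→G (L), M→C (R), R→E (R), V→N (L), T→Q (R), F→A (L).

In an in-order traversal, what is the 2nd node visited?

T

In-order visits the left subtree, then the node, then the right subtree.
At T: go left to G.
  G is a leaf — visit G.
Visit T.
At T: go right to Q.
  At Q: go left to X.
    At X: no left child.
    Visit X.
    At X: go right to F.
      At F: go left to A.
        At A: no left child.
        Visit A.
        At A: go right to V.
          At V: go left to N.
            N is a leaf — visit N.
          Visit V.
          At V: go right to R.
            At R: no left child.
            Visit R.
            At R: go right to E.
              E is a leaf — visit E.
      Visit F.
      At F: go right to M.
        At M: no left child.
        Visit M.
        At M: go right to C.
          At C: no left child.
          Visit C.
          At C: go right to Y.
            Y is a leaf — visit Y.
  Visit Q.
  At Q: no right child.
Full in-order sequence: G, T, X, A, N, V, R, E, F, M, C, Y, Q.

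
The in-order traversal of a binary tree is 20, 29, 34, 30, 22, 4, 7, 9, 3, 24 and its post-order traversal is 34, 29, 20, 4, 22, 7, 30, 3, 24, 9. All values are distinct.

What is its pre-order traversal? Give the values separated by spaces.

The last element of post-order is the root; it splits in-order into left and right subtrees.
Root 9: left subtree has 7 nodes {20, 29, 34, 30, 22, 4, 7}, right has 2 {3, 24}.
  Root 30: left subtree has 3 nodes {20, 29, 34}, right has 3 {22, 4, 7}.
    Root 20: left subtree has 0 nodes { }, right has 2 {29, 34}.
      Root 29: left subtree has 0 nodes { }, right has 1 {34}.
    Root 7: left subtree has 2 nodes {22, 4}, right has 0 { }.
      Root 22: left subtree has 0 nodes { }, right has 1 {4}.
  Root 24: left subtree has 1 node {3}, right has 0 { }.

9 30 20 29 34 7 22 4 24 3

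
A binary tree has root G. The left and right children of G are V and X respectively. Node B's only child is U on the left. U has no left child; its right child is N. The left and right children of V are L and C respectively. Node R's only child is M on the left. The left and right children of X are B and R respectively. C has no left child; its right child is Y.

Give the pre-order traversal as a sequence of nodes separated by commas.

G, V, L, C, Y, X, B, U, N, R, M

Pre-order visits the node, then its left subtree, then its right subtree.
Visit G.
At G: go left to V.
  Visit V.
  At V: go left to L.
    L is a leaf — visit L.
  At V: go right to C.
    Visit C.
    At C: no left child.
    At C: go right to Y.
      Y is a leaf — visit Y.
At G: go right to X.
  Visit X.
  At X: go left to B.
    Visit B.
    At B: go left to U.
      Visit U.
      At U: no left child.
      At U: go right to N.
        N is a leaf — visit N.
    At B: no right child.
  At X: go right to R.
    Visit R.
    At R: go left to M.
      M is a leaf — visit M.
    At R: no right child.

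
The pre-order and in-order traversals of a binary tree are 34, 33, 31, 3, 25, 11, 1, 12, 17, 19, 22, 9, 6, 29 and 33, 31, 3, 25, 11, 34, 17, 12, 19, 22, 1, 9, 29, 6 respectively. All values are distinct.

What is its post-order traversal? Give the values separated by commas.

The first element of pre-order is the root; it splits in-order into left and right subtrees.
Root 34: left subtree has 5 nodes {33, 31, 3, 25, 11}, right has 8 {17, 12, 19, 22, 1, 9, 29, 6}.
  Root 33: left subtree has 0 nodes { }, right has 4 {31, 3, 25, 11}.
    Root 31: left subtree has 0 nodes { }, right has 3 {3, 25, 11}.
      Root 3: left subtree has 0 nodes { }, right has 2 {25, 11}.
        Root 25: left subtree has 0 nodes { }, right has 1 {11}.
  Root 1: left subtree has 4 nodes {17, 12, 19, 22}, right has 3 {9, 29, 6}.
    Root 12: left subtree has 1 node {17}, right has 2 {19, 22}.
      Root 19: left subtree has 0 nodes { }, right has 1 {22}.
    Root 9: left subtree has 0 nodes { }, right has 2 {29, 6}.
      Root 6: left subtree has 1 node {29}, right has 0 { }.

11, 25, 3, 31, 33, 17, 22, 19, 12, 29, 6, 9, 1, 34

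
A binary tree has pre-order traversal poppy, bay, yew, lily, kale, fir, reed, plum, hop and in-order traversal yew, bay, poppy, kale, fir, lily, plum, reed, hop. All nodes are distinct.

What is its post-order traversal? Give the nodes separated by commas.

The first element of pre-order is the root; it splits in-order into left and right subtrees.
Root poppy: left subtree has 2 nodes {yew, bay}, right has 6 {kale, fir, lily, plum, reed, hop}.
  Root bay: left subtree has 1 node {yew}, right has 0 { }.
  Root lily: left subtree has 2 nodes {kale, fir}, right has 3 {plum, reed, hop}.
    Root kale: left subtree has 0 nodes { }, right has 1 {fir}.
    Root reed: left subtree has 1 node {plum}, right has 1 {hop}.

yew, bay, fir, kale, plum, hop, reed, lily, poppy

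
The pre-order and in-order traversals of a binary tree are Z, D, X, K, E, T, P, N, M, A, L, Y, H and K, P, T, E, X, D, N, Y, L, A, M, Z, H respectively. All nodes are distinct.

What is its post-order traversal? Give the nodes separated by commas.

The first element of pre-order is the root; it splits in-order into left and right subtrees.
Root Z: left subtree has 11 nodes {K, P, T, E, X, D, N, Y, L, A, M}, right has 1 {H}.
  Root D: left subtree has 5 nodes {K, P, T, E, X}, right has 5 {N, Y, L, A, M}.
    Root X: left subtree has 4 nodes {K, P, T, E}, right has 0 { }.
      Root K: left subtree has 0 nodes { }, right has 3 {P, T, E}.
        Root E: left subtree has 2 nodes {P, T}, right has 0 { }.
          Root T: left subtree has 1 node {P}, right has 0 { }.
    Root N: left subtree has 0 nodes { }, right has 4 {Y, L, A, M}.
      Root M: left subtree has 3 nodes {Y, L, A}, right has 0 { }.
        Root A: left subtree has 2 nodes {Y, L}, right has 0 { }.
          Root L: left subtree has 1 node {Y}, right has 0 { }.

P, T, E, K, X, Y, L, A, M, N, D, H, Z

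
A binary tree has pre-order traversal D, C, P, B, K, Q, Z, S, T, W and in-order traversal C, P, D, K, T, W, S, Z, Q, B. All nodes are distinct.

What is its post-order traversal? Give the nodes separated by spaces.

P C W T S Z Q K B D

The first element of pre-order is the root; it splits in-order into left and right subtrees.
Root D: left subtree has 2 nodes {C, P}, right has 7 {K, T, W, S, Z, Q, B}.
  Root C: left subtree has 0 nodes { }, right has 1 {P}.
  Root B: left subtree has 6 nodes {K, T, W, S, Z, Q}, right has 0 { }.
    Root K: left subtree has 0 nodes { }, right has 5 {T, W, S, Z, Q}.
      Root Q: left subtree has 4 nodes {T, W, S, Z}, right has 0 { }.
        Root Z: left subtree has 3 nodes {T, W, S}, right has 0 { }.
          Root S: left subtree has 2 nodes {T, W}, right has 0 { }.
            Root T: left subtree has 0 nodes { }, right has 1 {W}.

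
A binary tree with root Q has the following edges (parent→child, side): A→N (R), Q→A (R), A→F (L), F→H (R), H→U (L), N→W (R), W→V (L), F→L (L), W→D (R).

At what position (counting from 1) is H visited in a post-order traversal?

3

Post-order visits the left subtree, then the right subtree, then the node.
At Q: no left child.
At Q: go right to A.
  At A: go left to F.
    At F: go left to L.
      L is a leaf — visit L.
    At F: go right to H.
      At H: go left to U.
        U is a leaf — visit U.
      At H: no right child.
      Visit H.
    Visit F.
  At A: go right to N.
    At N: no left child.
    At N: go right to W.
      At W: go left to V.
        V is a leaf — visit V.
      At W: go right to D.
        D is a leaf — visit D.
      Visit W.
    Visit N.
  Visit A.
Visit Q.
Full post-order sequence: L, U, H, F, V, D, W, N, A, Q.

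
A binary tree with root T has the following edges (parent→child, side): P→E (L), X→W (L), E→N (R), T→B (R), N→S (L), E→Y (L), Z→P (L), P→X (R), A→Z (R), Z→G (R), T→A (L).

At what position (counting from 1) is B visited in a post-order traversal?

11

Post-order visits the left subtree, then the right subtree, then the node.
At T: go left to A.
  At A: no left child.
  At A: go right to Z.
    At Z: go left to P.
      At P: go left to E.
        At E: go left to Y.
          Y is a leaf — visit Y.
        At E: go right to N.
          At N: go left to S.
            S is a leaf — visit S.
          At N: no right child.
          Visit N.
        Visit E.
      At P: go right to X.
        At X: go left to W.
          W is a leaf — visit W.
        At X: no right child.
        Visit X.
      Visit P.
    At Z: go right to G.
      G is a leaf — visit G.
    Visit Z.
  Visit A.
At T: go right to B.
  B is a leaf — visit B.
Visit T.
Full post-order sequence: Y, S, N, E, W, X, P, G, Z, A, B, T.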